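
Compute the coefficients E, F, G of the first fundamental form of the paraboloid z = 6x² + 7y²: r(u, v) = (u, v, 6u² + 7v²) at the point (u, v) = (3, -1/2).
E = 1297;  F = -252;  G = 50

Partials: r_u = (1, 0, 12*u), r_v = (0, 1, 14*v). As functions of (u, v):
  E = r_u · r_u = 144*u^2 + 1,
  F = r_u · r_v = 168*u*v,
  G = r_v · r_v = 196*v^2 + 1.
Evaluating at (u, v) = (3, -1/2): E = 1297, F = -252, G = 50.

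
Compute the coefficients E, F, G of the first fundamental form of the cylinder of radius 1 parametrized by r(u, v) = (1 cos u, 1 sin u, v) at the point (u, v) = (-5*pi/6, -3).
E = 1;  F = 0;  G = 1

Partials: r_u = (-sin(u), cos(u), 0), r_v = (0, 0, 1). As functions of (u, v):
  E = r_u · r_u = 1,
  F = r_u · r_v = 0,
  G = r_v · r_v = 1.
Evaluating at (u, v) = (-5*pi/6, -3): E = 1, F = 0, G = 1.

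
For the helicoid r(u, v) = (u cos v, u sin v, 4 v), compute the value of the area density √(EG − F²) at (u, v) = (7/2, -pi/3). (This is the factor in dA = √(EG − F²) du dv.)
√(EG − F²)|_{(7/2, -pi/3)} = sqrt(113)/2

E = 1, F = 0, G = u^2 + 16, so EG − F² = u^2 + 16. Taking the positive square root: √(EG − F²) = sqrt(u^2 + 16). At (u, v) = (7/2, -pi/3): sqrt(113)/2.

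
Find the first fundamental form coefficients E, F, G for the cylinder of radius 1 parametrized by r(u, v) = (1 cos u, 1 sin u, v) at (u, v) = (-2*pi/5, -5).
E = 1;  F = 0;  G = 1

Partials: r_u = (-sin(u), cos(u), 0), r_v = (0, 0, 1). As functions of (u, v):
  E = r_u · r_u = 1,
  F = r_u · r_v = 0,
  G = r_v · r_v = 1.
Evaluating at (u, v) = (-2*pi/5, -5): E = 1, F = 0, G = 1.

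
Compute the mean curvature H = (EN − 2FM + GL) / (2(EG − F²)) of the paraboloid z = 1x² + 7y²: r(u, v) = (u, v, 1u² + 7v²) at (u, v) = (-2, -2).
H = 904*sqrt(89)/213867

With E = 4*u^2 + 1, F = 28*u*v, G = 196*v^2 + 1, L = 2/sqrt(4*u^2 + 196*v^2 + 1), M = 0, N = 14/sqrt(4*u^2 + 196*v^2 + 1), assemble
  H = (EN − 2FM + GL) / (2(EG − F²)) = 4*(7*u^2 + 49*v^2 + 2)/(4*u^2 + 196*v^2 + 1)^(3/2).
At (u, v) = (-2, -2): H = 904*sqrt(89)/213867.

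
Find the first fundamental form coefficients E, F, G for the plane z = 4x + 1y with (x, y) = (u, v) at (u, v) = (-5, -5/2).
E = 17;  F = 4;  G = 2

Partials: r_u = (1, 0, 4), r_v = (0, 1, 1). As functions of (u, v):
  E = r_u · r_u = 17,
  F = r_u · r_v = 4,
  G = r_v · r_v = 2.
Evaluating at (u, v) = (-5, -5/2): E = 17, F = 4, G = 2.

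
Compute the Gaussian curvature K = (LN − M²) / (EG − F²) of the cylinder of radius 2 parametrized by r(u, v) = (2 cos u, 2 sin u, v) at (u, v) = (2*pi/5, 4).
K = 0

Coefficients of the first fundamental form: E = 4, F = 0, G = 1.
Coefficients of the second fundamental form: L = -2, M = 0, N = 0.
Assemble K = (LN − M²)/(EG − F²) = 0. At (u, v) = (2*pi/5, 4): K = 0.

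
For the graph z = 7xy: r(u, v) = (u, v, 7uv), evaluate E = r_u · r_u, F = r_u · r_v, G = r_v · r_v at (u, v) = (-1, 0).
E = 1;  F = 0;  G = 50

Partials: r_u = (1, 0, 7*v), r_v = (0, 1, 7*u). As functions of (u, v):
  E = r_u · r_u = 49*v^2 + 1,
  F = r_u · r_v = 49*u*v,
  G = r_v · r_v = 49*u^2 + 1.
Evaluating at (u, v) = (-1, 0): E = 1, F = 0, G = 50.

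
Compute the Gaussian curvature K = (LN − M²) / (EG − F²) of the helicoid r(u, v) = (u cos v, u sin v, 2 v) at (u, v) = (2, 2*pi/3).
K = -1/16

Coefficients of the first fundamental form: E = 1, F = 0, G = u^2 + 4.
Coefficients of the second fundamental form: L = 0, M = -2/sqrt(u^2 + 4), N = 0.
Assemble K = (LN − M²)/(EG − F²) = -4/(u^2 + 4)^2. At (u, v) = (2, 2*pi/3): K = -1/16.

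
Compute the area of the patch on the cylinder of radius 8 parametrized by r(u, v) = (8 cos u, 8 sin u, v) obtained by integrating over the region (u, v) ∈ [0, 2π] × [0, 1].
Area = 16*pi

Area = ∫∫ √(EG − F²) du dv with √(EG − F²) = 8. Integrating over [0, 2π] × [0, 1] gives 16*pi.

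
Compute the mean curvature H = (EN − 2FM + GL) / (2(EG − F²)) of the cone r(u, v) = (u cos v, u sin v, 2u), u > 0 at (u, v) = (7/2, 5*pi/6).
H = 2*sqrt(5)/35

With E = 5, F = 0, G = u^2, L = 0, M = 0, N = 2*sqrt(5)*u^2/(5*Abs(u)), assemble
  H = (EN − 2FM + GL) / (2(EG − F²)) = sqrt(5)/(5*Abs(u)).
At (u, v) = (7/2, 5*pi/6): H = 2*sqrt(5)/35.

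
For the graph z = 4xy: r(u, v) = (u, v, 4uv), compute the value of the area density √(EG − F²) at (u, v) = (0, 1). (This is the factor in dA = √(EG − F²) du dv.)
√(EG − F²)|_{(0, 1)} = sqrt(17)

E = 16*v^2 + 1, F = 16*u*v, G = 16*u^2 + 1, so EG − F² = 16*u^2 + 16*v^2 + 1. Taking the positive square root: √(EG − F²) = sqrt(16*u^2 + 16*v^2 + 1). At (u, v) = (0, 1): sqrt(17).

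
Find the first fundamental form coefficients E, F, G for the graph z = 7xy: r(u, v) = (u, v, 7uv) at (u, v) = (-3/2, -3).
E = 442;  F = 441/2;  G = 445/4

Partials: r_u = (1, 0, 7*v), r_v = (0, 1, 7*u). As functions of (u, v):
  E = r_u · r_u = 49*v^2 + 1,
  F = r_u · r_v = 49*u*v,
  G = r_v · r_v = 49*u^2 + 1.
Evaluating at (u, v) = (-3/2, -3): E = 442, F = 441/2, G = 445/4.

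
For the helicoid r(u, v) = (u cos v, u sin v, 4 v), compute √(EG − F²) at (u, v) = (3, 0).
√(EG − F²)|_{(3, 0)} = 5

E = 1, F = 0, G = u^2 + 16; EG − F² = u^2 + 16; √(EG − F²) = sqrt(u^2 + 16). At the given point: 5.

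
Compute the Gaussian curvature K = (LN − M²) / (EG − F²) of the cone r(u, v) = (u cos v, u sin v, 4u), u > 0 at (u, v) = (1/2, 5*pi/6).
K = 0

Coefficients of the first fundamental form: E = 17, F = 0, G = u^2.
Coefficients of the second fundamental form: L = 0, M = 0, N = 4*sqrt(17)*u^2/(17*Abs(u)).
Assemble K = (LN − M²)/(EG − F²) = 0. At (u, v) = (1/2, 5*pi/6): K = 0.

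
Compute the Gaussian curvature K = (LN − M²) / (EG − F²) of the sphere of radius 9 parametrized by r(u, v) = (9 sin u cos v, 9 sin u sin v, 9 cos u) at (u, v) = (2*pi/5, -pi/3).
K = 1/81

Coefficients of the first fundamental form: E = 81, F = 0, G = 81*sin(u)^2.
Coefficients of the second fundamental form: L = -9*sin(u)/Abs(sin(u)), M = 0, N = -9*sin(u)^3/Abs(sin(u)).
Assemble K = (LN − M²)/(EG − F²) = 1/81. At (u, v) = (2*pi/5, -pi/3): K = 1/81.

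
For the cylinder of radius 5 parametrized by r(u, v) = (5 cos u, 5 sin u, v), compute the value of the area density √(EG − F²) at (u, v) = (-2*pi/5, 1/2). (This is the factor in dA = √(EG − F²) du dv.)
√(EG − F²)|_{(-2*pi/5, 1/2)} = 5

E = 25, F = 0, G = 1, so EG − F² = 25. Taking the positive square root: √(EG − F²) = 5. At (u, v) = (-2*pi/5, 1/2): 5.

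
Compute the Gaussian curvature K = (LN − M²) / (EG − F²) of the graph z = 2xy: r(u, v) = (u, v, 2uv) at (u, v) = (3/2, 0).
K = -1/25

Coefficients of the first fundamental form: E = 4*v^2 + 1, F = 4*u*v, G = 4*u^2 + 1.
Coefficients of the second fundamental form: L = 0, M = 2/sqrt(4*u^2 + 4*v^2 + 1), N = 0.
Assemble K = (LN − M²)/(EG − F²) = -4/(16*u^4 + 32*u^2*v^2 + 8*u^2 + 16*v^4 + 8*v^2 + 1). At (u, v) = (3/2, 0): K = -1/25.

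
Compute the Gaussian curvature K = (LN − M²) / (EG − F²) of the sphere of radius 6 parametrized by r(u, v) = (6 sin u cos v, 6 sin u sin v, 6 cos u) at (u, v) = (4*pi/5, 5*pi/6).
K = 1/36

Coefficients of the first fundamental form: E = 36, F = 0, G = 36*sin(u)^2.
Coefficients of the second fundamental form: L = -6*sin(u)/Abs(sin(u)), M = 0, N = -6*sin(u)^3/Abs(sin(u)).
Assemble K = (LN − M²)/(EG − F²) = 1/36. At (u, v) = (4*pi/5, 5*pi/6): K = 1/36.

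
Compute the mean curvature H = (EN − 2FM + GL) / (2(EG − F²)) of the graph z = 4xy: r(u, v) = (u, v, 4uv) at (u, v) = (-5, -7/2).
H = -1120*sqrt(597)/356409

With E = 16*v^2 + 1, F = 16*u*v, G = 16*u^2 + 1, L = 0, M = 4/sqrt(16*u^2 + 16*v^2 + 1), N = 0, assemble
  H = (EN − 2FM + GL) / (2(EG − F²)) = -64*u*v/(16*u^2 + 16*v^2 + 1)^(3/2).
At (u, v) = (-5, -7/2): H = -1120*sqrt(597)/356409.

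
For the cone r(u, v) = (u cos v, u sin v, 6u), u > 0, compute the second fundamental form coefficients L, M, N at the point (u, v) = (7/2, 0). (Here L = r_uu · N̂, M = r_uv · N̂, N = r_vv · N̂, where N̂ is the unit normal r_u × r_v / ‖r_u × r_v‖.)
L = 0;  M = 0;  N = 21*sqrt(37)/37

Compute the unit normal N̂(u, v) = (-6*sqrt(37)*u*cos(v)/(37*Abs(u)), -6*sqrt(37)*u*sin(v)/(37*Abs(u)), sqrt(37)*u/(37*Abs(u))), and the second partials r_uu, r_uv, r_vv. Take dot products:
  L(u, v) = r_uu · N̂ = 0,
  M(u, v) = r_uv · N̂ = 0,
  N(u, v) = r_vv · N̂ = 6*sqrt(37)*u^2/(37*Abs(u)).
Evaluating at (u, v) = (7/2, 0):
  L = 0, M = 0, N = 21*sqrt(37)/37.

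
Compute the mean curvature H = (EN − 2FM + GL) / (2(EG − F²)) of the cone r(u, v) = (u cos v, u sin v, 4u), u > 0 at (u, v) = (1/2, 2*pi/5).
H = 4*sqrt(17)/17

With E = 17, F = 0, G = u^2, L = 0, M = 0, N = 4*sqrt(17)*u^2/(17*Abs(u)), assemble
  H = (EN − 2FM + GL) / (2(EG − F²)) = 2*sqrt(17)/(17*Abs(u)).
At (u, v) = (1/2, 2*pi/5): H = 4*sqrt(17)/17.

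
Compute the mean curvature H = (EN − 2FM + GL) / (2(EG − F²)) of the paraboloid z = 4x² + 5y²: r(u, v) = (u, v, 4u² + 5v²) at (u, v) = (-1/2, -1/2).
H = 3*sqrt(42)/28

With E = 64*u^2 + 1, F = 80*u*v, G = 100*v^2 + 1, L = 8/sqrt(64*u^2 + 100*v^2 + 1), M = 0, N = 10/sqrt(64*u^2 + 100*v^2 + 1), assemble
  H = (EN − 2FM + GL) / (2(EG − F²)) = (320*u^2 + 400*v^2 + 9)/(64*u^2 + 100*v^2 + 1)^(3/2).
At (u, v) = (-1/2, -1/2): H = 3*sqrt(42)/28.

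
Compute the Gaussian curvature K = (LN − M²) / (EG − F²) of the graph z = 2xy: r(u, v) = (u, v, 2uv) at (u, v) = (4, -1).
K = -4/4761

Coefficients of the first fundamental form: E = 4*v^2 + 1, F = 4*u*v, G = 4*u^2 + 1.
Coefficients of the second fundamental form: L = 0, M = 2/sqrt(4*u^2 + 4*v^2 + 1), N = 0.
Assemble K = (LN − M²)/(EG − F²) = -4/(16*u^4 + 32*u^2*v^2 + 8*u^2 + 16*v^4 + 8*v^2 + 1). At (u, v) = (4, -1): K = -4/4761.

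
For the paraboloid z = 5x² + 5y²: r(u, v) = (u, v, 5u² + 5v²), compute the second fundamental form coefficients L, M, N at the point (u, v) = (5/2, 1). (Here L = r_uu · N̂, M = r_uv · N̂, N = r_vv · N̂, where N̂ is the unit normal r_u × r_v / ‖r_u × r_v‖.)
L = 5*sqrt(6)/33;  M = 0;  N = 5*sqrt(6)/33

Compute the unit normal N̂(u, v) = (-10*u/sqrt(100*u^2 + 100*v^2 + 1), -10*v/sqrt(100*u^2 + 100*v^2 + 1), 1/sqrt(100*u^2 + 100*v^2 + 1)), and the second partials r_uu, r_uv, r_vv. Take dot products:
  L(u, v) = r_uu · N̂ = 10/sqrt(100*u^2 + 100*v^2 + 1),
  M(u, v) = r_uv · N̂ = 0,
  N(u, v) = r_vv · N̂ = 10/sqrt(100*u^2 + 100*v^2 + 1).
Evaluating at (u, v) = (5/2, 1):
  L = 5*sqrt(6)/33, M = 0, N = 5*sqrt(6)/33.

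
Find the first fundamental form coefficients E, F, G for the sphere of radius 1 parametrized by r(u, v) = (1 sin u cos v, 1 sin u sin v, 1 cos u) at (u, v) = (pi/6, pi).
E = 1;  F = 0;  G = 1/4

Partials: r_u = (cos(u)*cos(v), sin(v)*cos(u), -sin(u)), r_v = (-sin(u)*sin(v), sin(u)*cos(v), 0). As functions of (u, v):
  E = r_u · r_u = 1,
  F = r_u · r_v = 0,
  G = r_v · r_v = sin(u)^2.
Evaluating at (u, v) = (pi/6, pi): E = 1, F = 0, G = 1/4.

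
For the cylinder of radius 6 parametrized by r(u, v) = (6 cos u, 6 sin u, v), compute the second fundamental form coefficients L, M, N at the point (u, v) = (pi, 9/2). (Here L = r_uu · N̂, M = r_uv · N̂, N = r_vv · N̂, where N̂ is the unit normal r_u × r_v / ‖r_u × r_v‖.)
L = -6;  M = 0;  N = 0

Compute the unit normal N̂(u, v) = (cos(u), sin(u), 0), and the second partials r_uu, r_uv, r_vv. Take dot products:
  L(u, v) = r_uu · N̂ = -6,
  M(u, v) = r_uv · N̂ = 0,
  N(u, v) = r_vv · N̂ = 0.
Evaluating at (u, v) = (pi, 9/2):
  L = -6, M = 0, N = 0.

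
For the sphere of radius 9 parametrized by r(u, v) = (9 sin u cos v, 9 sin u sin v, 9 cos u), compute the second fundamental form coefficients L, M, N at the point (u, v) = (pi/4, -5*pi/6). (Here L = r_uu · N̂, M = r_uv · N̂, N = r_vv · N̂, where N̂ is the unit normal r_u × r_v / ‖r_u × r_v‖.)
L = -9;  M = 0;  N = -9/2

Compute the unit normal N̂(u, v) = (sin(u)^2*cos(v)/Abs(sin(u)), sin(u)^2*sin(v)/Abs(sin(u)), sin(2*u)/(2*Abs(sin(u)))), and the second partials r_uu, r_uv, r_vv. Take dot products:
  L(u, v) = r_uu · N̂ = -9*sin(u)/Abs(sin(u)),
  M(u, v) = r_uv · N̂ = 0,
  N(u, v) = r_vv · N̂ = -9*sin(u)^3/Abs(sin(u)).
Evaluating at (u, v) = (pi/4, -5*pi/6):
  L = -9, M = 0, N = -9/2.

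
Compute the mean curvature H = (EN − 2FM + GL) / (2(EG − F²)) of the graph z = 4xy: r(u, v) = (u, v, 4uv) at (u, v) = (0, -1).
H = 0

With E = 16*v^2 + 1, F = 16*u*v, G = 16*u^2 + 1, L = 0, M = 4/sqrt(16*u^2 + 16*v^2 + 1), N = 0, assemble
  H = (EN − 2FM + GL) / (2(EG − F²)) = -64*u*v/(16*u^2 + 16*v^2 + 1)^(3/2).
At (u, v) = (0, -1): H = 0.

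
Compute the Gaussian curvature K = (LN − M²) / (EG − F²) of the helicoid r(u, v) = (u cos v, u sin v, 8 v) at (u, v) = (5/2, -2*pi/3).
K = -1024/78961

Coefficients of the first fundamental form: E = 1, F = 0, G = u^2 + 64.
Coefficients of the second fundamental form: L = 0, M = -8/sqrt(u^2 + 64), N = 0.
Assemble K = (LN − M²)/(EG − F²) = -64/(u^2 + 64)^2. At (u, v) = (5/2, -2*pi/3): K = -1024/78961.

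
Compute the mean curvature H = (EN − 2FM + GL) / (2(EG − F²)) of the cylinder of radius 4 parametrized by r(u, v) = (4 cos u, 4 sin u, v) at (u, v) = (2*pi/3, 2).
H = -1/8

With E = 16, F = 0, G = 1, L = -4, M = 0, N = 0, assemble
  H = (EN − 2FM + GL) / (2(EG − F²)) = -1/8.
At (u, v) = (2*pi/3, 2): H = -1/8.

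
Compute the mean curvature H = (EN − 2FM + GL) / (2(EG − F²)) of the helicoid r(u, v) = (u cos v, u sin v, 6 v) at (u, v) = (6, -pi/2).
H = 0

With E = 1, F = 0, G = u^2 + 36, L = 0, M = -6/sqrt(u^2 + 36), N = 0, assemble
  H = (EN − 2FM + GL) / (2(EG − F²)) = 0.
At (u, v) = (6, -pi/2): H = 0.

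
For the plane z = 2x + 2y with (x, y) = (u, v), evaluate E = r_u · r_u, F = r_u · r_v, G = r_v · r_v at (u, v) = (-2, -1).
E = 5;  F = 4;  G = 5

Partials: r_u = (1, 0, 2), r_v = (0, 1, 2). As functions of (u, v):
  E = r_u · r_u = 5,
  F = r_u · r_v = 4,
  G = r_v · r_v = 5.
Evaluating at (u, v) = (-2, -1): E = 5, F = 4, G = 5.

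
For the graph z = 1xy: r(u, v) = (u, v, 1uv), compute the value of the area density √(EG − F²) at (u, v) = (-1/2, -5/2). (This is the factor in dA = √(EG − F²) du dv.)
√(EG − F²)|_{(-1/2, -5/2)} = sqrt(30)/2

E = v^2 + 1, F = u*v, G = u^2 + 1, so EG − F² = u^2 + v^2 + 1. Taking the positive square root: √(EG − F²) = sqrt(u^2 + v^2 + 1). At (u, v) = (-1/2, -5/2): sqrt(30)/2.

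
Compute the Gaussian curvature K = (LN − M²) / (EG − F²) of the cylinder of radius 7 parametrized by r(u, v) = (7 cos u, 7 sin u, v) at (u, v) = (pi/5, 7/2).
K = 0

Coefficients of the first fundamental form: E = 49, F = 0, G = 1.
Coefficients of the second fundamental form: L = -7, M = 0, N = 0.
Assemble K = (LN − M²)/(EG − F²) = 0. At (u, v) = (pi/5, 7/2): K = 0.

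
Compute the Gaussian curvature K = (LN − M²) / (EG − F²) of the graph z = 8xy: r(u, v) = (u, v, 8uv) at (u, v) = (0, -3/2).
K = -64/21025

Coefficients of the first fundamental form: E = 64*v^2 + 1, F = 64*u*v, G = 64*u^2 + 1.
Coefficients of the second fundamental form: L = 0, M = 8/sqrt(64*u^2 + 64*v^2 + 1), N = 0.
Assemble K = (LN − M²)/(EG − F²) = -64/(4096*u^4 + 8192*u^2*v^2 + 128*u^2 + 4096*v^4 + 128*v^2 + 1). At (u, v) = (0, -3/2): K = -64/21025.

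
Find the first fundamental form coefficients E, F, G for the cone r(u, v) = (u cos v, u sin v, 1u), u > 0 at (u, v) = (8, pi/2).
E = 2;  F = 0;  G = 64

Partials: r_u = (cos(v), sin(v), 1), r_v = (-u*sin(v), u*cos(v), 0). As functions of (u, v):
  E = r_u · r_u = 2,
  F = r_u · r_v = 0,
  G = r_v · r_v = u^2.
Evaluating at (u, v) = (8, pi/2): E = 2, F = 0, G = 64.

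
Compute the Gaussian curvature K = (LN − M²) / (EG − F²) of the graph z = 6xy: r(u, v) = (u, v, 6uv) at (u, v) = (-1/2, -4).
K = -9/85849

Coefficients of the first fundamental form: E = 36*v^2 + 1, F = 36*u*v, G = 36*u^2 + 1.
Coefficients of the second fundamental form: L = 0, M = 6/sqrt(36*u^2 + 36*v^2 + 1), N = 0.
Assemble K = (LN − M²)/(EG − F²) = -36/(1296*u^4 + 2592*u^2*v^2 + 72*u^2 + 1296*v^4 + 72*v^2 + 1). At (u, v) = (-1/2, -4): K = -9/85849.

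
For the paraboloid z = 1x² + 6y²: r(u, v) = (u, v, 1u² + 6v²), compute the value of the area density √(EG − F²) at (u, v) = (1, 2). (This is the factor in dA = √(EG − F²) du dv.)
√(EG − F²)|_{(1, 2)} = sqrt(581)

E = 4*u^2 + 1, F = 24*u*v, G = 144*v^2 + 1, so EG − F² = 4*u^2 + 144*v^2 + 1. Taking the positive square root: √(EG − F²) = sqrt(4*u^2 + 144*v^2 + 1). At (u, v) = (1, 2): sqrt(581).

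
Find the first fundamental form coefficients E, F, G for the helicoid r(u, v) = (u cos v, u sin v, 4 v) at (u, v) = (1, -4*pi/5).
E = 1;  F = 0;  G = 17

Partials: r_u = (cos(v), sin(v), 0), r_v = (-u*sin(v), u*cos(v), 4). As functions of (u, v):
  E = r_u · r_u = 1,
  F = r_u · r_v = 0,
  G = r_v · r_v = u^2 + 16.
Evaluating at (u, v) = (1, -4*pi/5): E = 1, F = 0, G = 17.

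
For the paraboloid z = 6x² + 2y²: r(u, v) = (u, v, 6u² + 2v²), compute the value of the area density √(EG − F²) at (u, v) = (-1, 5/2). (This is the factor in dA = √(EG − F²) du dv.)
√(EG − F²)|_{(-1, 5/2)} = 7*sqrt(5)

E = 144*u^2 + 1, F = 48*u*v, G = 16*v^2 + 1, so EG − F² = 144*u^2 + 16*v^2 + 1. Taking the positive square root: √(EG − F²) = sqrt(144*u^2 + 16*v^2 + 1). At (u, v) = (-1, 5/2): 7*sqrt(5).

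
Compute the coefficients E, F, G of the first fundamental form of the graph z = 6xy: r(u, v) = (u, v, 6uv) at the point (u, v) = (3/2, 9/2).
E = 730;  F = 243;  G = 82

Partials: r_u = (1, 0, 6*v), r_v = (0, 1, 6*u). As functions of (u, v):
  E = r_u · r_u = 36*v^2 + 1,
  F = r_u · r_v = 36*u*v,
  G = r_v · r_v = 36*u^2 + 1.
Evaluating at (u, v) = (3/2, 9/2): E = 730, F = 243, G = 82.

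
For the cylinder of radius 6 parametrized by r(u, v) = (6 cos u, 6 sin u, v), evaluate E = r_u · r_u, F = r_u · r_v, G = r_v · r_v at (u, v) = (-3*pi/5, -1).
E = 36;  F = 0;  G = 1

Partials: r_u = (-6*sin(u), 6*cos(u), 0), r_v = (0, 0, 1). As functions of (u, v):
  E = r_u · r_u = 36,
  F = r_u · r_v = 0,
  G = r_v · r_v = 1.
Evaluating at (u, v) = (-3*pi/5, -1): E = 36, F = 0, G = 1.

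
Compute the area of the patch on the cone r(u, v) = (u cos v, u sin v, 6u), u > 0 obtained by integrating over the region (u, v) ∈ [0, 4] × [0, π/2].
Area = 4*sqrt(37)*pi

Area = ∫∫ √(EG − F²) du dv with √(EG − F²) = sqrt(37)*Abs(u). Integrating over [0, 4] × [0, π/2] gives 4*sqrt(37)*pi.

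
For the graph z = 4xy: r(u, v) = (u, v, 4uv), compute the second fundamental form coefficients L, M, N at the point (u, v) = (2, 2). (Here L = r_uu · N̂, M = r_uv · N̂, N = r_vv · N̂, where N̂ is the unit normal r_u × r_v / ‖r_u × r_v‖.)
L = 0;  M = 4*sqrt(129)/129;  N = 0

Compute the unit normal N̂(u, v) = (-4*v/sqrt(16*u^2 + 16*v^2 + 1), -4*u/sqrt(16*u^2 + 16*v^2 + 1), 1/sqrt(16*u^2 + 16*v^2 + 1)), and the second partials r_uu, r_uv, r_vv. Take dot products:
  L(u, v) = r_uu · N̂ = 0,
  M(u, v) = r_uv · N̂ = 4/sqrt(16*u^2 + 16*v^2 + 1),
  N(u, v) = r_vv · N̂ = 0.
Evaluating at (u, v) = (2, 2):
  L = 0, M = 4*sqrt(129)/129, N = 0.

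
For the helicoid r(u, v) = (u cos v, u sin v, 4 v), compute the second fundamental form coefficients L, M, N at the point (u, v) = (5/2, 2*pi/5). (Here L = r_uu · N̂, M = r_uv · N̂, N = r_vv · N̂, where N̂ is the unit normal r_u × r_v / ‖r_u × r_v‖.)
L = 0;  M = -8*sqrt(89)/89;  N = 0

Compute the unit normal N̂(u, v) = (4*sin(v)/sqrt(u^2 + 16), -4*cos(v)/sqrt(u^2 + 16), u/sqrt(u^2 + 16)), and the second partials r_uu, r_uv, r_vv. Take dot products:
  L(u, v) = r_uu · N̂ = 0,
  M(u, v) = r_uv · N̂ = -4/sqrt(u^2 + 16),
  N(u, v) = r_vv · N̂ = 0.
Evaluating at (u, v) = (5/2, 2*pi/5):
  L = 0, M = -8*sqrt(89)/89, N = 0.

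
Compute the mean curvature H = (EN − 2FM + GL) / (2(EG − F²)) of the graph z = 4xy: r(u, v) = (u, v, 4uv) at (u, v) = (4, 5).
H = -1280*sqrt(73)/143883

With E = 16*v^2 + 1, F = 16*u*v, G = 16*u^2 + 1, L = 0, M = 4/sqrt(16*u^2 + 16*v^2 + 1), N = 0, assemble
  H = (EN − 2FM + GL) / (2(EG − F²)) = -64*u*v/(16*u^2 + 16*v^2 + 1)^(3/2).
At (u, v) = (4, 5): H = -1280*sqrt(73)/143883.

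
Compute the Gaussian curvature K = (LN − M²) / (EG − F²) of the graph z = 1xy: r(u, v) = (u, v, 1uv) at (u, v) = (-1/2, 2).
K = -16/441

Coefficients of the first fundamental form: E = v^2 + 1, F = u*v, G = u^2 + 1.
Coefficients of the second fundamental form: L = 0, M = 1/sqrt(u^2 + v^2 + 1), N = 0.
Assemble K = (LN − M²)/(EG − F²) = 1/((u^2*v^2 - (u^2 + 1)*(v^2 + 1))*(u^2 + v^2 + 1)). At (u, v) = (-1/2, 2): K = -16/441.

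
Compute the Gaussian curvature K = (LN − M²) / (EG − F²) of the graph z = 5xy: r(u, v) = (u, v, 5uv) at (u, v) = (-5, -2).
K = -25/527076

Coefficients of the first fundamental form: E = 25*v^2 + 1, F = 25*u*v, G = 25*u^2 + 1.
Coefficients of the second fundamental form: L = 0, M = 5/sqrt(25*u^2 + 25*v^2 + 1), N = 0.
Assemble K = (LN − M²)/(EG − F²) = -25/(625*u^4 + 1250*u^2*v^2 + 50*u^2 + 625*v^4 + 50*v^2 + 1). At (u, v) = (-5, -2): K = -25/527076.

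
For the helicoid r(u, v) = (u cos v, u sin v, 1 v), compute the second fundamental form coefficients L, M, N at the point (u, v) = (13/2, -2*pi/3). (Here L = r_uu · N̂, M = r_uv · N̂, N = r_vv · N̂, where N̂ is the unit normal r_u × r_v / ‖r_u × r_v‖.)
L = 0;  M = -2*sqrt(173)/173;  N = 0

Compute the unit normal N̂(u, v) = (sin(v)/sqrt(u^2 + 1), -cos(v)/sqrt(u^2 + 1), u/sqrt(u^2 + 1)), and the second partials r_uu, r_uv, r_vv. Take dot products:
  L(u, v) = r_uu · N̂ = 0,
  M(u, v) = r_uv · N̂ = -1/sqrt(u^2 + 1),
  N(u, v) = r_vv · N̂ = 0.
Evaluating at (u, v) = (13/2, -2*pi/3):
  L = 0, M = -2*sqrt(173)/173, N = 0.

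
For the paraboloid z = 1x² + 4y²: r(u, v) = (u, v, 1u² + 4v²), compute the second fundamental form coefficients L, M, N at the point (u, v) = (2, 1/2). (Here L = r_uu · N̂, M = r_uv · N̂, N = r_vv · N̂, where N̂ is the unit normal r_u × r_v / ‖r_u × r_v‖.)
L = 2*sqrt(33)/33;  M = 0;  N = 8*sqrt(33)/33

Compute the unit normal N̂(u, v) = (-2*u/sqrt(4*u^2 + 64*v^2 + 1), -8*v/sqrt(4*u^2 + 64*v^2 + 1), 1/sqrt(4*u^2 + 64*v^2 + 1)), and the second partials r_uu, r_uv, r_vv. Take dot products:
  L(u, v) = r_uu · N̂ = 2/sqrt(4*u^2 + 64*v^2 + 1),
  M(u, v) = r_uv · N̂ = 0,
  N(u, v) = r_vv · N̂ = 8/sqrt(4*u^2 + 64*v^2 + 1).
Evaluating at (u, v) = (2, 1/2):
  L = 2*sqrt(33)/33, M = 0, N = 8*sqrt(33)/33.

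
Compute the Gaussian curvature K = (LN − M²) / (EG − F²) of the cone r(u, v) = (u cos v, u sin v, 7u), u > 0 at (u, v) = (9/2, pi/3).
K = 0

Coefficients of the first fundamental form: E = 50, F = 0, G = u^2.
Coefficients of the second fundamental form: L = 0, M = 0, N = 7*sqrt(2)*u^2/(10*Abs(u)).
Assemble K = (LN − M²)/(EG − F²) = 0. At (u, v) = (9/2, pi/3): K = 0.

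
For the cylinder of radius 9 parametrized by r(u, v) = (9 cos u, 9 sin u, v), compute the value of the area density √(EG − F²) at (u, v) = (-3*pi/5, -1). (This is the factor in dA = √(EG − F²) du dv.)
√(EG − F²)|_{(-3*pi/5, -1)} = 9

E = 81, F = 0, G = 1, so EG − F² = 81. Taking the positive square root: √(EG − F²) = 9. At (u, v) = (-3*pi/5, -1): 9.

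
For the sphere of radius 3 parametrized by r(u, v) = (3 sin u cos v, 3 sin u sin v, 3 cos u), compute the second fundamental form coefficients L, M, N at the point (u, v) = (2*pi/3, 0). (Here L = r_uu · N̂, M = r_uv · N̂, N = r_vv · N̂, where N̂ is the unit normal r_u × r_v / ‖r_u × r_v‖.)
L = -3;  M = 0;  N = -9/4

Compute the unit normal N̂(u, v) = (sin(u)^2*cos(v)/Abs(sin(u)), sin(u)^2*sin(v)/Abs(sin(u)), sin(2*u)/(2*Abs(sin(u)))), and the second partials r_uu, r_uv, r_vv. Take dot products:
  L(u, v) = r_uu · N̂ = -3*sin(u)/Abs(sin(u)),
  M(u, v) = r_uv · N̂ = 0,
  N(u, v) = r_vv · N̂ = -3*sin(u)^3/Abs(sin(u)).
Evaluating at (u, v) = (2*pi/3, 0):
  L = -3, M = 0, N = -9/4.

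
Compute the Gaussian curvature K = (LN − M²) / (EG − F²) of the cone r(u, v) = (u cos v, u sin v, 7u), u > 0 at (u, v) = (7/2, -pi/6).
K = 0

Coefficients of the first fundamental form: E = 50, F = 0, G = u^2.
Coefficients of the second fundamental form: L = 0, M = 0, N = 7*sqrt(2)*u^2/(10*Abs(u)).
Assemble K = (LN − M²)/(EG − F²) = 0. At (u, v) = (7/2, -pi/6): K = 0.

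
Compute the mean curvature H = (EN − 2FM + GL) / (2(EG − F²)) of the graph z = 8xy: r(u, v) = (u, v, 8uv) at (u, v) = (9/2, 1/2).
H = -1152*sqrt(1313)/1723969

With E = 64*v^2 + 1, F = 64*u*v, G = 64*u^2 + 1, L = 0, M = 8/sqrt(64*u^2 + 64*v^2 + 1), N = 0, assemble
  H = (EN − 2FM + GL) / (2(EG − F²)) = -512*u*v/(64*u^2 + 64*v^2 + 1)^(3/2).
At (u, v) = (9/2, 1/2): H = -1152*sqrt(1313)/1723969.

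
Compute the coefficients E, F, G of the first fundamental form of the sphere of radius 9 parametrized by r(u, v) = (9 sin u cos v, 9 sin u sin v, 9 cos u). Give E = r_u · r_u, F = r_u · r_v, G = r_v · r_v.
E = 81;  F = 0;  G = 81*sin(u)^2

Compute partials: r_u = (9*cos(u)*cos(v), 9*sin(v)*cos(u), -9*sin(u)), r_v = (-9*sin(u)*sin(v), 9*sin(u)*cos(v), 0). Then
  E = r_u · r_u = 81,
  F = r_u · r_v = 0,
  G = r_v · r_v = 81*sin(u)^2.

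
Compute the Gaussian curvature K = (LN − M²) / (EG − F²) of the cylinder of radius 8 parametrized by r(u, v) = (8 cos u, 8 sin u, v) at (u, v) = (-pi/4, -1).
K = 0

Coefficients of the first fundamental form: E = 64, F = 0, G = 1.
Coefficients of the second fundamental form: L = -8, M = 0, N = 0.
Assemble K = (LN − M²)/(EG − F²) = 0. At (u, v) = (-pi/4, -1): K = 0.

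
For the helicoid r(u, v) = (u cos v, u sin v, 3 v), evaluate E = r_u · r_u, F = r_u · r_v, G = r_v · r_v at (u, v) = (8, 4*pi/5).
E = 1;  F = 0;  G = 73

Partials: r_u = (cos(v), sin(v), 0), r_v = (-u*sin(v), u*cos(v), 3). As functions of (u, v):
  E = r_u · r_u = 1,
  F = r_u · r_v = 0,
  G = r_v · r_v = u^2 + 9.
Evaluating at (u, v) = (8, 4*pi/5): E = 1, F = 0, G = 73.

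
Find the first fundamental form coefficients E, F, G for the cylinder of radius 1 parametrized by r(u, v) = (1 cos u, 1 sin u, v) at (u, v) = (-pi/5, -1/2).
E = 1;  F = 0;  G = 1

Partials: r_u = (-sin(u), cos(u), 0), r_v = (0, 0, 1). As functions of (u, v):
  E = r_u · r_u = 1,
  F = r_u · r_v = 0,
  G = r_v · r_v = 1.
Evaluating at (u, v) = (-pi/5, -1/2): E = 1, F = 0, G = 1.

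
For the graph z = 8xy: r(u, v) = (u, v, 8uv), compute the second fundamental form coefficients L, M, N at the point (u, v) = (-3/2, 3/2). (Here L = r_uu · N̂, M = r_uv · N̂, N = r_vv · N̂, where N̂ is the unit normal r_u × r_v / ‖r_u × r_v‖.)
L = 0;  M = 8/17;  N = 0

Compute the unit normal N̂(u, v) = (-8*v/sqrt(64*u^2 + 64*v^2 + 1), -8*u/sqrt(64*u^2 + 64*v^2 + 1), 1/sqrt(64*u^2 + 64*v^2 + 1)), and the second partials r_uu, r_uv, r_vv. Take dot products:
  L(u, v) = r_uu · N̂ = 0,
  M(u, v) = r_uv · N̂ = 8/sqrt(64*u^2 + 64*v^2 + 1),
  N(u, v) = r_vv · N̂ = 0.
Evaluating at (u, v) = (-3/2, 3/2):
  L = 0, M = 8/17, N = 0.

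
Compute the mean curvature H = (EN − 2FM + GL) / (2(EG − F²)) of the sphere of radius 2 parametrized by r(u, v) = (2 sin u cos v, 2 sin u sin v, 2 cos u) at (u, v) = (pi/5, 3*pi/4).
H = -1/2

With E = 4, F = 0, G = 4*sin(u)^2, L = -2*sin(u)/Abs(sin(u)), M = 0, N = -2*sin(u)^3/Abs(sin(u)), assemble
  H = (EN − 2FM + GL) / (2(EG − F²)) = -sin(u)/(2*Abs(sin(u))).
At (u, v) = (pi/5, 3*pi/4): H = -1/2.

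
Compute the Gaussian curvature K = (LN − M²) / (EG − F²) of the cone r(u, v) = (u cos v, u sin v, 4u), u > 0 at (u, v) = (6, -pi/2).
K = 0

Coefficients of the first fundamental form: E = 17, F = 0, G = u^2.
Coefficients of the second fundamental form: L = 0, M = 0, N = 4*sqrt(17)*u^2/(17*Abs(u)).
Assemble K = (LN − M²)/(EG − F²) = 0. At (u, v) = (6, -pi/2): K = 0.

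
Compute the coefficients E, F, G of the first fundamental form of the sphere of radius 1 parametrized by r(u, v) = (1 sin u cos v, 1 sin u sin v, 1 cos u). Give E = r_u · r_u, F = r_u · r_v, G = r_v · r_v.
E = 1;  F = 0;  G = sin(u)^2

Compute partials: r_u = (cos(u)*cos(v), sin(v)*cos(u), -sin(u)), r_v = (-sin(u)*sin(v), sin(u)*cos(v), 0). Then
  E = r_u · r_u = 1,
  F = r_u · r_v = 0,
  G = r_v · r_v = sin(u)^2.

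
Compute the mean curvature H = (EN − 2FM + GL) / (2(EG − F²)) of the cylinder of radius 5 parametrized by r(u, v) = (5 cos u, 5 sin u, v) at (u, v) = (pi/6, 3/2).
H = -1/10

With E = 25, F = 0, G = 1, L = -5, M = 0, N = 0, assemble
  H = (EN − 2FM + GL) / (2(EG − F²)) = -1/10.
At (u, v) = (pi/6, 3/2): H = -1/10.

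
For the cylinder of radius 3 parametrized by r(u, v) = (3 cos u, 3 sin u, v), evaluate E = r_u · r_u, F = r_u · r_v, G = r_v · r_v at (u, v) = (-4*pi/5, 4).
E = 9;  F = 0;  G = 1

Partials: r_u = (-3*sin(u), 3*cos(u), 0), r_v = (0, 0, 1). As functions of (u, v):
  E = r_u · r_u = 9,
  F = r_u · r_v = 0,
  G = r_v · r_v = 1.
Evaluating at (u, v) = (-4*pi/5, 4): E = 9, F = 0, G = 1.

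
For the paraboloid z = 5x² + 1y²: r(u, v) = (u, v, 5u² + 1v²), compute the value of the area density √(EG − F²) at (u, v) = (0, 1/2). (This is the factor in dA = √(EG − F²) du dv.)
√(EG − F²)|_{(0, 1/2)} = sqrt(2)

E = 100*u^2 + 1, F = 20*u*v, G = 4*v^2 + 1, so EG − F² = 100*u^2 + 4*v^2 + 1. Taking the positive square root: √(EG − F²) = sqrt(100*u^2 + 4*v^2 + 1). At (u, v) = (0, 1/2): sqrt(2).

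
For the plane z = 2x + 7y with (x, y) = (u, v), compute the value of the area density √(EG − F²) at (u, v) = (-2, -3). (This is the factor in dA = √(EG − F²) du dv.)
√(EG − F²)|_{(-2, -3)} = 3*sqrt(6)

E = 5, F = 14, G = 50, so EG − F² = 54. Taking the positive square root: √(EG − F²) = 3*sqrt(6). At (u, v) = (-2, -3): 3*sqrt(6).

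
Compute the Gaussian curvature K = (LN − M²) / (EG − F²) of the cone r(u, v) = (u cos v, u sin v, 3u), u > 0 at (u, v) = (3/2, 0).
K = 0

Coefficients of the first fundamental form: E = 10, F = 0, G = u^2.
Coefficients of the second fundamental form: L = 0, M = 0, N = 3*sqrt(10)*u^2/(10*Abs(u)).
Assemble K = (LN − M²)/(EG − F²) = 0. At (u, v) = (3/2, 0): K = 0.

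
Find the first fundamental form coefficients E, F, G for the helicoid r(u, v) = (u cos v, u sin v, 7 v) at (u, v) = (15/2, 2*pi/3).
E = 1;  F = 0;  G = 421/4

Partials: r_u = (cos(v), sin(v), 0), r_v = (-u*sin(v), u*cos(v), 7). As functions of (u, v):
  E = r_u · r_u = 1,
  F = r_u · r_v = 0,
  G = r_v · r_v = u^2 + 49.
Evaluating at (u, v) = (15/2, 2*pi/3): E = 1, F = 0, G = 421/4.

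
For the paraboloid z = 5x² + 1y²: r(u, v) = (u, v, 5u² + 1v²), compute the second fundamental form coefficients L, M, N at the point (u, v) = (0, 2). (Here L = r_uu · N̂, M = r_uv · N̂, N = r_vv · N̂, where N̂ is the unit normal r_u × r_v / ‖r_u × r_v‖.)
L = 10*sqrt(17)/17;  M = 0;  N = 2*sqrt(17)/17

Compute the unit normal N̂(u, v) = (-10*u/sqrt(100*u^2 + 4*v^2 + 1), -2*v/sqrt(100*u^2 + 4*v^2 + 1), 1/sqrt(100*u^2 + 4*v^2 + 1)), and the second partials r_uu, r_uv, r_vv. Take dot products:
  L(u, v) = r_uu · N̂ = 10/sqrt(100*u^2 + 4*v^2 + 1),
  M(u, v) = r_uv · N̂ = 0,
  N(u, v) = r_vv · N̂ = 2/sqrt(100*u^2 + 4*v^2 + 1).
Evaluating at (u, v) = (0, 2):
  L = 10*sqrt(17)/17, M = 0, N = 2*sqrt(17)/17.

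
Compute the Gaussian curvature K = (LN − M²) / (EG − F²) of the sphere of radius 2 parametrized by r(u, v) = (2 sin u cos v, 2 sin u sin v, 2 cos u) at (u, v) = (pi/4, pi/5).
K = 1/4

Coefficients of the first fundamental form: E = 4, F = 0, G = 4*sin(u)^2.
Coefficients of the second fundamental form: L = -2*sin(u)/Abs(sin(u)), M = 0, N = -2*sin(u)^3/Abs(sin(u)).
Assemble K = (LN − M²)/(EG − F²) = 1/4. At (u, v) = (pi/4, pi/5): K = 1/4.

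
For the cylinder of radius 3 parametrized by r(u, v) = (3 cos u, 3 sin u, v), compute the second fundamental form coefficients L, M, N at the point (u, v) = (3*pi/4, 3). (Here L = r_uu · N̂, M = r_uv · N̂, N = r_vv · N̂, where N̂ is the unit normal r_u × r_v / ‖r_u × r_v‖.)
L = -3;  M = 0;  N = 0

Compute the unit normal N̂(u, v) = (cos(u), sin(u), 0), and the second partials r_uu, r_uv, r_vv. Take dot products:
  L(u, v) = r_uu · N̂ = -3,
  M(u, v) = r_uv · N̂ = 0,
  N(u, v) = r_vv · N̂ = 0.
Evaluating at (u, v) = (3*pi/4, 3):
  L = -3, M = 0, N = 0.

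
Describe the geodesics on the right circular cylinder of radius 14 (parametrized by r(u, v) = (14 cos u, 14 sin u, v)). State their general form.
The cylinder is flat (K = 0) and locally isometric to the plane via the development (u, v) ↦ (14 u, v). Geodesics are the pre-images of straight lines: circles (v constant), vertical lines (u constant), and helices (v = c · u + d) for constants c, d.

A right cylinder has E = 14², F = 0, G = 1, so EG − F² = 14², and L = −14, M = N = 0, giving K = (LN − M²)/(EG − F²) = 0 everywhere. A flat surface is locally isometric to the Euclidean plane via the map (u, v) ↦ (14 u, v). Straight lines in the (x̃, ỹ) plane pull back to: (a) horizontal circles (v = const), (b) vertical generators (u = const), and (c) helices (14 u tan θ = v, i.e. v = c · u + d).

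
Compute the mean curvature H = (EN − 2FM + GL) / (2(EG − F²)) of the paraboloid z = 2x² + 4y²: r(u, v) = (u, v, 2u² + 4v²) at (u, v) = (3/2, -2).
H = 662*sqrt(293)/85849

With E = 16*u^2 + 1, F = 32*u*v, G = 64*v^2 + 1, L = 4/sqrt(16*u^2 + 64*v^2 + 1), M = 0, N = 8/sqrt(16*u^2 + 64*v^2 + 1), assemble
  H = (EN − 2FM + GL) / (2(EG − F²)) = 2*(32*u^2 + 64*v^2 + 3)/(16*u^2 + 64*v^2 + 1)^(3/2).
At (u, v) = (3/2, -2): H = 662*sqrt(293)/85849.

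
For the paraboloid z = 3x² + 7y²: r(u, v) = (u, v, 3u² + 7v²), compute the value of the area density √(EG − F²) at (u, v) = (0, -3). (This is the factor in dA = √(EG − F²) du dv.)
√(EG − F²)|_{(0, -3)} = sqrt(1765)

E = 36*u^2 + 1, F = 84*u*v, G = 196*v^2 + 1, so EG − F² = 36*u^2 + 196*v^2 + 1. Taking the positive square root: √(EG − F²) = sqrt(36*u^2 + 196*v^2 + 1). At (u, v) = (0, -3): sqrt(1765).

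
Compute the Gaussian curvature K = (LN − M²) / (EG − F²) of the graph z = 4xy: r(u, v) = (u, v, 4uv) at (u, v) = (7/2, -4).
K = -16/205209

Coefficients of the first fundamental form: E = 16*v^2 + 1, F = 16*u*v, G = 16*u^2 + 1.
Coefficients of the second fundamental form: L = 0, M = 4/sqrt(16*u^2 + 16*v^2 + 1), N = 0.
Assemble K = (LN − M²)/(EG − F²) = -16/(256*u^4 + 512*u^2*v^2 + 32*u^2 + 256*v^4 + 32*v^2 + 1). At (u, v) = (7/2, -4): K = -16/205209.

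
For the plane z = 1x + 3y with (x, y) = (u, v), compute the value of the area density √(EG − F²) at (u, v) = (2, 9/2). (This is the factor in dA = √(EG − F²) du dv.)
√(EG − F²)|_{(2, 9/2)} = sqrt(11)

E = 2, F = 3, G = 10, so EG − F² = 11. Taking the positive square root: √(EG − F²) = sqrt(11). At (u, v) = (2, 9/2): sqrt(11).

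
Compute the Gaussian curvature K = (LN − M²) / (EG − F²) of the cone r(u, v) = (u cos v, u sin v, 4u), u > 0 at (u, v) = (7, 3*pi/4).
K = 0

Coefficients of the first fundamental form: E = 17, F = 0, G = u^2.
Coefficients of the second fundamental form: L = 0, M = 0, N = 4*sqrt(17)*u^2/(17*Abs(u)).
Assemble K = (LN − M²)/(EG − F²) = 0. At (u, v) = (7, 3*pi/4): K = 0.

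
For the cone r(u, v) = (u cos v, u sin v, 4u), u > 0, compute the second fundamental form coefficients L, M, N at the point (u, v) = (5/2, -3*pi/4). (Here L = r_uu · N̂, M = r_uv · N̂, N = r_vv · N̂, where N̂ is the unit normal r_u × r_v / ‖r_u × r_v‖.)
L = 0;  M = 0;  N = 10*sqrt(17)/17

Compute the unit normal N̂(u, v) = (-4*sqrt(17)*u*cos(v)/(17*Abs(u)), -4*sqrt(17)*u*sin(v)/(17*Abs(u)), sqrt(17)*u/(17*Abs(u))), and the second partials r_uu, r_uv, r_vv. Take dot products:
  L(u, v) = r_uu · N̂ = 0,
  M(u, v) = r_uv · N̂ = 0,
  N(u, v) = r_vv · N̂ = 4*sqrt(17)*u^2/(17*Abs(u)).
Evaluating at (u, v) = (5/2, -3*pi/4):
  L = 0, M = 0, N = 10*sqrt(17)/17.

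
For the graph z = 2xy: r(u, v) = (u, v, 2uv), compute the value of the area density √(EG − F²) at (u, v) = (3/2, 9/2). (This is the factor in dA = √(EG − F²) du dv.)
√(EG − F²)|_{(3/2, 9/2)} = sqrt(91)

E = 4*v^2 + 1, F = 4*u*v, G = 4*u^2 + 1, so EG − F² = 4*u^2 + 4*v^2 + 1. Taking the positive square root: √(EG − F²) = sqrt(4*u^2 + 4*v^2 + 1). At (u, v) = (3/2, 9/2): sqrt(91).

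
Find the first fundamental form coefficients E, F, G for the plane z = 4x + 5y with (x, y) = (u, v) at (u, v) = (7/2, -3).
E = 17;  F = 20;  G = 26

Partials: r_u = (1, 0, 4), r_v = (0, 1, 5). As functions of (u, v):
  E = r_u · r_u = 17,
  F = r_u · r_v = 20,
  G = r_v · r_v = 26.
Evaluating at (u, v) = (7/2, -3): E = 17, F = 20, G = 26.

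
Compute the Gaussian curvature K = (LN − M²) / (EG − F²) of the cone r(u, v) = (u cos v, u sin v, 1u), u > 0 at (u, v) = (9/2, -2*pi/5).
K = 0

Coefficients of the first fundamental form: E = 2, F = 0, G = u^2.
Coefficients of the second fundamental form: L = 0, M = 0, N = sqrt(2)*u^2/(2*Abs(u)).
Assemble K = (LN − M²)/(EG − F²) = 0. At (u, v) = (9/2, -2*pi/5): K = 0.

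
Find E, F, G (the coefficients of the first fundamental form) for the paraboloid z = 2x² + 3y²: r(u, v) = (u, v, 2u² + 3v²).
E = 16*u^2 + 1;  F = 24*u*v;  G = 36*v^2 + 1

Compute partials: r_u = (1, 0, 4*u), r_v = (0, 1, 6*v). Then
  E = r_u · r_u = 16*u^2 + 1,
  F = r_u · r_v = 24*u*v,
  G = r_v · r_v = 36*v^2 + 1.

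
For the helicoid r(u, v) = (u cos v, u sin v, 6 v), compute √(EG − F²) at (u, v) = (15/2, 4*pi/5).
√(EG − F²)|_{(15/2, 4*pi/5)} = 3*sqrt(41)/2

E = 1, F = 0, G = u^2 + 36; EG − F² = u^2 + 36; √(EG − F²) = sqrt(u^2 + 36). At the given point: 3*sqrt(41)/2.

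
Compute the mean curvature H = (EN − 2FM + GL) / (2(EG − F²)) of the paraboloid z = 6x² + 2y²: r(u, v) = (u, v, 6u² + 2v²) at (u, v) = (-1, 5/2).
H = 128*sqrt(5)/1225

With E = 144*u^2 + 1, F = 48*u*v, G = 16*v^2 + 1, L = 12/sqrt(144*u^2 + 16*v^2 + 1), M = 0, N = 4/sqrt(144*u^2 + 16*v^2 + 1), assemble
  H = (EN − 2FM + GL) / (2(EG − F²)) = 8*(36*u^2 + 12*v^2 + 1)/(144*u^2 + 16*v^2 + 1)^(3/2).
At (u, v) = (-1, 5/2): H = 128*sqrt(5)/1225.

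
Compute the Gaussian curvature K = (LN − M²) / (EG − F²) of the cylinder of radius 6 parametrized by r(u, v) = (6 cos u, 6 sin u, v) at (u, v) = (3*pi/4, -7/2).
K = 0

Coefficients of the first fundamental form: E = 36, F = 0, G = 1.
Coefficients of the second fundamental form: L = -6, M = 0, N = 0.
Assemble K = (LN − M²)/(EG − F²) = 0. At (u, v) = (3*pi/4, -7/2): K = 0.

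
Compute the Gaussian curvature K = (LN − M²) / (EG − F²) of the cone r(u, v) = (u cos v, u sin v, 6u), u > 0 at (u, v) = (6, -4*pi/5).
K = 0

Coefficients of the first fundamental form: E = 37, F = 0, G = u^2.
Coefficients of the second fundamental form: L = 0, M = 0, N = 6*sqrt(37)*u^2/(37*Abs(u)).
Assemble K = (LN − M²)/(EG − F²) = 0. At (u, v) = (6, -4*pi/5): K = 0.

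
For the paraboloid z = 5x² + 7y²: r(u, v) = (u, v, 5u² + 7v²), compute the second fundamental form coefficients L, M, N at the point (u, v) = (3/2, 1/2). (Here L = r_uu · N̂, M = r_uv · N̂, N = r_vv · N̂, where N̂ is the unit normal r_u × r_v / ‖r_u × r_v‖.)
L = 2*sqrt(11)/11;  M = 0;  N = 14*sqrt(11)/55

Compute the unit normal N̂(u, v) = (-10*u/sqrt(100*u^2 + 196*v^2 + 1), -14*v/sqrt(100*u^2 + 196*v^2 + 1), 1/sqrt(100*u^2 + 196*v^2 + 1)), and the second partials r_uu, r_uv, r_vv. Take dot products:
  L(u, v) = r_uu · N̂ = 10/sqrt(100*u^2 + 196*v^2 + 1),
  M(u, v) = r_uv · N̂ = 0,
  N(u, v) = r_vv · N̂ = 14/sqrt(100*u^2 + 196*v^2 + 1).
Evaluating at (u, v) = (3/2, 1/2):
  L = 2*sqrt(11)/11, M = 0, N = 14*sqrt(11)/55.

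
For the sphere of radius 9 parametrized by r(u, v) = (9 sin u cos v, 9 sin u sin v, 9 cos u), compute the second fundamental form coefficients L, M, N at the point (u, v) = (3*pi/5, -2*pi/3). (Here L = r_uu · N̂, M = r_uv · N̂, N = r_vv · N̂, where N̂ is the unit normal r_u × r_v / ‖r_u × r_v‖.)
L = -9;  M = 0;  N = -45/8 - 9*sqrt(5)/8

Compute the unit normal N̂(u, v) = (sin(u)^2*cos(v)/Abs(sin(u)), sin(u)^2*sin(v)/Abs(sin(u)), sin(2*u)/(2*Abs(sin(u)))), and the second partials r_uu, r_uv, r_vv. Take dot products:
  L(u, v) = r_uu · N̂ = -9*sin(u)/Abs(sin(u)),
  M(u, v) = r_uv · N̂ = 0,
  N(u, v) = r_vv · N̂ = -9*sin(u)^3/Abs(sin(u)).
Evaluating at (u, v) = (3*pi/5, -2*pi/3):
  L = -9, M = 0, N = -45/8 - 9*sqrt(5)/8.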